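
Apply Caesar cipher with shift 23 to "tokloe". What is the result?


Caesar cipher: shift "tokloe" by 23
  't' (pos 19) + 23 = pos 16 = 'q'
  'o' (pos 14) + 23 = pos 11 = 'l'
  'k' (pos 10) + 23 = pos 7 = 'h'
  'l' (pos 11) + 23 = pos 8 = 'i'
  'o' (pos 14) + 23 = pos 11 = 'l'
  'e' (pos 4) + 23 = pos 1 = 'b'
Result: qlhilb

qlhilb


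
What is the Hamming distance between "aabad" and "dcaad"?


Comparing "aabad" and "dcaad" position by position:
  Position 0: 'a' vs 'd' => differ
  Position 1: 'a' vs 'c' => differ
  Position 2: 'b' vs 'a' => differ
  Position 3: 'a' vs 'a' => same
  Position 4: 'd' vs 'd' => same
Total differences (Hamming distance): 3

3


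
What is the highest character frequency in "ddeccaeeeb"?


Input: ddeccaeeeb
Character counts:
  'a': 1
  'b': 1
  'c': 2
  'd': 2
  'e': 4
Maximum frequency: 4

4


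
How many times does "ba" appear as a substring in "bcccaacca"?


Searching for "ba" in "bcccaacca"
Scanning each position:
  Position 0: "bc" => no
  Position 1: "cc" => no
  Position 2: "cc" => no
  Position 3: "ca" => no
  Position 4: "aa" => no
  Position 5: "ac" => no
  Position 6: "cc" => no
  Position 7: "ca" => no
Total occurrences: 0

0


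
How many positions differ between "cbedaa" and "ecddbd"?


Comparing "cbedaa" and "ecddbd" position by position:
  Position 0: 'c' vs 'e' => DIFFER
  Position 1: 'b' vs 'c' => DIFFER
  Position 2: 'e' vs 'd' => DIFFER
  Position 3: 'd' vs 'd' => same
  Position 4: 'a' vs 'b' => DIFFER
  Position 5: 'a' vs 'd' => DIFFER
Positions that differ: 5

5


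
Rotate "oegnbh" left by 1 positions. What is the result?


Input: "oegnbh", rotate left by 1
First 1 characters: "o"
Remaining characters: "egnbh"
Concatenate remaining + first: "egnbh" + "o" = "egnbho"

egnbho


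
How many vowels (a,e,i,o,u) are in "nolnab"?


Input: nolnab
Checking each character:
  'n' at position 0: consonant
  'o' at position 1: vowel (running total: 1)
  'l' at position 2: consonant
  'n' at position 3: consonant
  'a' at position 4: vowel (running total: 2)
  'b' at position 5: consonant
Total vowels: 2

2


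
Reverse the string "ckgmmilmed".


Input: ckgmmilmed
Reading characters right to left:
  Position 9: 'd'
  Position 8: 'e'
  Position 7: 'm'
  Position 6: 'l'
  Position 5: 'i'
  Position 4: 'm'
  Position 3: 'm'
  Position 2: 'g'
  Position 1: 'k'
  Position 0: 'c'
Reversed: demlimmgkc

demlimmgkc


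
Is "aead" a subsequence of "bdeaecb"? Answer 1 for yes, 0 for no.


Check if "aead" is a subsequence of "bdeaecb"
Greedy scan:
  Position 0 ('b'): no match needed
  Position 1 ('d'): no match needed
  Position 2 ('e'): no match needed
  Position 3 ('a'): matches sub[0] = 'a'
  Position 4 ('e'): matches sub[1] = 'e'
  Position 5 ('c'): no match needed
  Position 6 ('b'): no match needed
Only matched 2/4 characters => not a subsequence

0


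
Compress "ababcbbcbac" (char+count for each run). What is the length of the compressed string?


Input: ababcbbcbac
Runs:
  'a' x 1 => "a1"
  'b' x 1 => "b1"
  'a' x 1 => "a1"
  'b' x 1 => "b1"
  'c' x 1 => "c1"
  'b' x 2 => "b2"
  'c' x 1 => "c1"
  'b' x 1 => "b1"
  'a' x 1 => "a1"
  'c' x 1 => "c1"
Compressed: "a1b1a1b1c1b2c1b1a1c1"
Compressed length: 20

20


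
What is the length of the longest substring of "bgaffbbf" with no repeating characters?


Input: "bgaffbbf"
Sliding window (track last position of each char):
  Position 0 ('b'): window [0,0] length 1 -- new best
  Position 1 ('g'): window [0,1] length 2 -- new best
  Position 2 ('a'): window [0,2] length 3 -- new best
  Position 3 ('f'): window [0,3] length 4 -- new best
  Position 4 ('f'): repeat (last at 3), move window start to 4
  Position 4 ('f'): window [4,4] length 1
  Position 5 ('b'): window [4,5] length 2
  Position 6 ('b'): repeat (last at 5), move window start to 6
  Position 6 ('b'): window [6,6] length 1
  Position 7 ('f'): window [6,7] length 2
Longest substring with no repeats: "bgaf" with length 4

4


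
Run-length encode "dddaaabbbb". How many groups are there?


Input: dddaaabbbb
Scanning for consecutive runs:
  Group 1: 'd' x 3 (positions 0-2)
  Group 2: 'a' x 3 (positions 3-5)
  Group 3: 'b' x 4 (positions 6-9)
Total groups: 3

3


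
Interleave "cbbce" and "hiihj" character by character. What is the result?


Interleaving "cbbce" and "hiihj":
  Position 0: 'c' from first, 'h' from second => "ch"
  Position 1: 'b' from first, 'i' from second => "bi"
  Position 2: 'b' from first, 'i' from second => "bi"
  Position 3: 'c' from first, 'h' from second => "ch"
  Position 4: 'e' from first, 'j' from second => "ej"
Result: chbibichej

chbibichej


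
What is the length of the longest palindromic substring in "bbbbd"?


Input: "bbbbd"
Checking substrings for palindromes:
  [0:4] "bbbb" (len 4) => palindrome
  [0:3] "bbb" (len 3) => palindrome
  [1:4] "bbb" (len 3) => palindrome
  [0:2] "bb" (len 2) => palindrome
  [1:3] "bb" (len 2) => palindrome
  [2:4] "bb" (len 2) => palindrome
Longest palindromic substring: "bbbb" with length 4

4


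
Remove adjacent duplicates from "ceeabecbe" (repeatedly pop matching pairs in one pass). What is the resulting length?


Input: ceeabecbe
Stack-based adjacent duplicate removal:
  Read 'c': push. Stack: c
  Read 'e': push. Stack: ce
  Read 'e': matches stack top 'e' => pop. Stack: c
  Read 'a': push. Stack: ca
  Read 'b': push. Stack: cab
  Read 'e': push. Stack: cabe
  Read 'c': push. Stack: cabec
  Read 'b': push. Stack: cabecb
  Read 'e': push. Stack: cabecbe
Final stack: "cabecbe" (length 7)

7


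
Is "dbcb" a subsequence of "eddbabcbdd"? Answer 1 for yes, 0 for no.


Check if "dbcb" is a subsequence of "eddbabcbdd"
Greedy scan:
  Position 0 ('e'): no match needed
  Position 1 ('d'): matches sub[0] = 'd'
  Position 2 ('d'): no match needed
  Position 3 ('b'): matches sub[1] = 'b'
  Position 4 ('a'): no match needed
  Position 5 ('b'): no match needed
  Position 6 ('c'): matches sub[2] = 'c'
  Position 7 ('b'): matches sub[3] = 'b'
  Position 8 ('d'): no match needed
  Position 9 ('d'): no match needed
All 4 characters matched => is a subsequence

1


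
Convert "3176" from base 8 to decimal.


Input: "3176" in base 8
Positional expansion:
  Digit '3' (value 3) x 8^3 = 1536
  Digit '1' (value 1) x 8^2 = 64
  Digit '7' (value 7) x 8^1 = 56
  Digit '6' (value 6) x 8^0 = 6
Sum = 1662

1662


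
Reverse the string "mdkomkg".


Input: mdkomkg
Reading characters right to left:
  Position 6: 'g'
  Position 5: 'k'
  Position 4: 'm'
  Position 3: 'o'
  Position 2: 'k'
  Position 1: 'd'
  Position 0: 'm'
Reversed: gkmokdm

gkmokdm


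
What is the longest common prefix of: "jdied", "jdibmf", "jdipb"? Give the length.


Words: jdied, jdibmf, jdipb
  Position 0: all 'j' => match
  Position 1: all 'd' => match
  Position 2: all 'i' => match
  Position 3: ('e', 'b', 'p') => mismatch, stop
LCP = "jdi" (length 3)

3


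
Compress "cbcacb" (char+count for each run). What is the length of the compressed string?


Input: cbcacb
Runs:
  'c' x 1 => "c1"
  'b' x 1 => "b1"
  'c' x 1 => "c1"
  'a' x 1 => "a1"
  'c' x 1 => "c1"
  'b' x 1 => "b1"
Compressed: "c1b1c1a1c1b1"
Compressed length: 12

12


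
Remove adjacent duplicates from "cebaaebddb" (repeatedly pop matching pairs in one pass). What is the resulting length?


Input: cebaaebddb
Stack-based adjacent duplicate removal:
  Read 'c': push. Stack: c
  Read 'e': push. Stack: ce
  Read 'b': push. Stack: ceb
  Read 'a': push. Stack: ceba
  Read 'a': matches stack top 'a' => pop. Stack: ceb
  Read 'e': push. Stack: cebe
  Read 'b': push. Stack: cebeb
  Read 'd': push. Stack: cebebd
  Read 'd': matches stack top 'd' => pop. Stack: cebeb
  Read 'b': matches stack top 'b' => pop. Stack: cebe
Final stack: "cebe" (length 4)

4


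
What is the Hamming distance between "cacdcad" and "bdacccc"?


Comparing "cacdcad" and "bdacccc" position by position:
  Position 0: 'c' vs 'b' => differ
  Position 1: 'a' vs 'd' => differ
  Position 2: 'c' vs 'a' => differ
  Position 3: 'd' vs 'c' => differ
  Position 4: 'c' vs 'c' => same
  Position 5: 'a' vs 'c' => differ
  Position 6: 'd' vs 'c' => differ
Total differences (Hamming distance): 6

6


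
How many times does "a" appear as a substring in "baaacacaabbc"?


Searching for "a" in "baaacacaabbc"
Scanning each position:
  Position 0: "b" => no
  Position 1: "a" => MATCH
  Position 2: "a" => MATCH
  Position 3: "a" => MATCH
  Position 4: "c" => no
  Position 5: "a" => MATCH
  Position 6: "c" => no
  Position 7: "a" => MATCH
  Position 8: "a" => MATCH
  Position 9: "b" => no
  Position 10: "b" => no
  Position 11: "c" => no
Total occurrences: 6

6


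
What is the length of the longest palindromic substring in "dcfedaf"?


Input: "dcfedaf"
Checking substrings for palindromes:
  No multi-char palindromic substrings found
Longest palindromic substring: "d" with length 1

1


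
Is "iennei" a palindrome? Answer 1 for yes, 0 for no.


Input: iennei
Reversed: iennei
  Compare pos 0 ('i') with pos 5 ('i'): match
  Compare pos 1 ('e') with pos 4 ('e'): match
  Compare pos 2 ('n') with pos 3 ('n'): match
Result: palindrome

1


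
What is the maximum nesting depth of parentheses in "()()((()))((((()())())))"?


Input: "()()((()))((((()())())))"
Tracking depth:
  Position 0 '(': depth becomes 1
  Position 1 ')': depth becomes 0
  Position 2 '(': depth becomes 1
  Position 3 ')': depth becomes 0
  Position 4 '(': depth becomes 1
  Position 5 '(': depth becomes 2
  Position 6 '(': depth becomes 3
  Position 7 ')': depth becomes 2
  Position 8 ')': depth becomes 1
  Position 9 ')': depth becomes 0
  Position 10 '(': depth becomes 1
  Position 11 '(': depth becomes 2
  Position 12 '(': depth becomes 3
  Position 13 '(': depth becomes 4
  Position 14 '(': depth becomes 5
  Position 15 ')': depth becomes 4
  Position 16 '(': depth becomes 5
  Position 17 ')': depth becomes 4
  Position 18 ')': depth becomes 3
  Position 19 '(': depth becomes 4
  Position 20 ')': depth becomes 3
  Position 21 ')': depth becomes 2
  Position 22 ')': depth becomes 1
  Position 23 ')': depth becomes 0
Maximum depth reached: 5

5


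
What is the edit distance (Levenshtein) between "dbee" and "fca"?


Computing edit distance: "dbee" -> "fca"
DP table:
           f    c    a
      0    1    2    3
  d   1    1    2    3
  b   2    2    2    3
  e   3    3    3    3
  e   4    4    4    4
Edit distance = dp[4][3] = 4

4


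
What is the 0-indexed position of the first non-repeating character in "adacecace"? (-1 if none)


Input: adacecace
Character frequencies:
  'a': 3
  'c': 3
  'd': 1
  'e': 2
Scanning left to right for freq == 1:
  Position 0 ('a'): freq=3, skip
  Position 1 ('d'): unique! => answer = 1

1


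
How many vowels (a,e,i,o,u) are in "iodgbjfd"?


Input: iodgbjfd
Checking each character:
  'i' at position 0: vowel (running total: 1)
  'o' at position 1: vowel (running total: 2)
  'd' at position 2: consonant
  'g' at position 3: consonant
  'b' at position 4: consonant
  'j' at position 5: consonant
  'f' at position 6: consonant
  'd' at position 7: consonant
Total vowels: 2

2


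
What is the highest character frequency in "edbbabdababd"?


Input: edbbabdababd
Character counts:
  'a': 3
  'b': 5
  'd': 3
  'e': 1
Maximum frequency: 5

5


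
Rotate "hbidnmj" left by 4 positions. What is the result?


Input: "hbidnmj", rotate left by 4
First 4 characters: "hbid"
Remaining characters: "nmj"
Concatenate remaining + first: "nmj" + "hbid" = "nmjhbid"

nmjhbid


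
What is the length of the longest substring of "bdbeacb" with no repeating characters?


Input: "bdbeacb"
Sliding window (track last position of each char):
  Position 0 ('b'): window [0,0] length 1 -- new best
  Position 1 ('d'): window [0,1] length 2 -- new best
  Position 2 ('b'): repeat (last at 0), move window start to 1
  Position 2 ('b'): window [1,2] length 2
  Position 3 ('e'): window [1,3] length 3 -- new best
  Position 4 ('a'): window [1,4] length 4 -- new best
  Position 5 ('c'): window [1,5] length 5 -- new best
  Position 6 ('b'): repeat (last at 2), move window start to 3
  Position 6 ('b'): window [3,6] length 4
Longest substring with no repeats: "dbeac" with length 5

5


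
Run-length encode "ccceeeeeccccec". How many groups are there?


Input: ccceeeeeccccec
Scanning for consecutive runs:
  Group 1: 'c' x 3 (positions 0-2)
  Group 2: 'e' x 5 (positions 3-7)
  Group 3: 'c' x 4 (positions 8-11)
  Group 4: 'e' x 1 (positions 12-12)
  Group 5: 'c' x 1 (positions 13-13)
Total groups: 5

5


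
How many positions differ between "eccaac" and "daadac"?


Comparing "eccaac" and "daadac" position by position:
  Position 0: 'e' vs 'd' => DIFFER
  Position 1: 'c' vs 'a' => DIFFER
  Position 2: 'c' vs 'a' => DIFFER
  Position 3: 'a' vs 'd' => DIFFER
  Position 4: 'a' vs 'a' => same
  Position 5: 'c' vs 'c' => same
Positions that differ: 4

4


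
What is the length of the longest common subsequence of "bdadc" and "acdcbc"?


LCS of "bdadc" and "acdcbc"
DP table:
           a    c    d    c    b    c
      0    0    0    0    0    0    0
  b   0    0    0    0    0    1    1
  d   0    0    0    1    1    1    1
  a   0    1    1    1    1    1    1
  d   0    1    1    2    2    2    2
  c   0    1    2    2    3    3    3
LCS length = dp[5][6] = 3

3


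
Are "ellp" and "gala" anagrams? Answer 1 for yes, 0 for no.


Strings: "ellp", "gala"
Sorted first:  ellp
Sorted second: aagl
Differ at position 0: 'e' vs 'a' => not anagrams

0


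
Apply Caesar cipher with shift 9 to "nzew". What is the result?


Caesar cipher: shift "nzew" by 9
  'n' (pos 13) + 9 = pos 22 = 'w'
  'z' (pos 25) + 9 = pos 8 = 'i'
  'e' (pos 4) + 9 = pos 13 = 'n'
  'w' (pos 22) + 9 = pos 5 = 'f'
Result: winf

winf


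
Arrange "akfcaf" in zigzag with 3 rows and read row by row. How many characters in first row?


Zigzag "akfcaf" into 3 rows:
Placing characters:
  'a' => row 0
  'k' => row 1
  'f' => row 2
  'c' => row 1
  'a' => row 0
  'f' => row 1
Rows:
  Row 0: "aa"
  Row 1: "kcf"
  Row 2: "f"
First row length: 2

2


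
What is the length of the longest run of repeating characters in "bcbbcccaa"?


Input: "bcbbcccaa"
Scanning for longest run:
  Position 1 ('c'): new char, reset run to 1
  Position 2 ('b'): new char, reset run to 1
  Position 3 ('b'): continues run of 'b', length=2
  Position 4 ('c'): new char, reset run to 1
  Position 5 ('c'): continues run of 'c', length=2
  Position 6 ('c'): continues run of 'c', length=3
  Position 7 ('a'): new char, reset run to 1
  Position 8 ('a'): continues run of 'a', length=2
Longest run: 'c' with length 3

3


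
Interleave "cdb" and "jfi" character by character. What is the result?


Interleaving "cdb" and "jfi":
  Position 0: 'c' from first, 'j' from second => "cj"
  Position 1: 'd' from first, 'f' from second => "df"
  Position 2: 'b' from first, 'i' from second => "bi"
Result: cjdfbi

cjdfbi


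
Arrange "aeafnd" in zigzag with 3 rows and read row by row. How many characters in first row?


Zigzag "aeafnd" into 3 rows:
Placing characters:
  'a' => row 0
  'e' => row 1
  'a' => row 2
  'f' => row 1
  'n' => row 0
  'd' => row 1
Rows:
  Row 0: "an"
  Row 1: "efd"
  Row 2: "a"
First row length: 2

2


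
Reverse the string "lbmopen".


Input: lbmopen
Reading characters right to left:
  Position 6: 'n'
  Position 5: 'e'
  Position 4: 'p'
  Position 3: 'o'
  Position 2: 'm'
  Position 1: 'b'
  Position 0: 'l'
Reversed: nepombl

nepombl


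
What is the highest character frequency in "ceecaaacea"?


Input: ceecaaacea
Character counts:
  'a': 4
  'c': 3
  'e': 3
Maximum frequency: 4

4


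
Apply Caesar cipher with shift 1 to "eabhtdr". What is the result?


Caesar cipher: shift "eabhtdr" by 1
  'e' (pos 4) + 1 = pos 5 = 'f'
  'a' (pos 0) + 1 = pos 1 = 'b'
  'b' (pos 1) + 1 = pos 2 = 'c'
  'h' (pos 7) + 1 = pos 8 = 'i'
  't' (pos 19) + 1 = pos 20 = 'u'
  'd' (pos 3) + 1 = pos 4 = 'e'
  'r' (pos 17) + 1 = pos 18 = 's'
Result: fbciues

fbciues


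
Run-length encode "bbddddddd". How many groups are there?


Input: bbddddddd
Scanning for consecutive runs:
  Group 1: 'b' x 2 (positions 0-1)
  Group 2: 'd' x 7 (positions 2-8)
Total groups: 2

2


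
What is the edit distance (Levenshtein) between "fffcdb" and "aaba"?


Computing edit distance: "fffcdb" -> "aaba"
DP table:
           a    a    b    a
      0    1    2    3    4
  f   1    1    2    3    4
  f   2    2    2    3    4
  f   3    3    3    3    4
  c   4    4    4    4    4
  d   5    5    5    5    5
  b   6    6    6    5    6
Edit distance = dp[6][4] = 6

6


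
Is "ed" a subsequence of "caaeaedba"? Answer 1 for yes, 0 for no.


Check if "ed" is a subsequence of "caaeaedba"
Greedy scan:
  Position 0 ('c'): no match needed
  Position 1 ('a'): no match needed
  Position 2 ('a'): no match needed
  Position 3 ('e'): matches sub[0] = 'e'
  Position 4 ('a'): no match needed
  Position 5 ('e'): no match needed
  Position 6 ('d'): matches sub[1] = 'd'
  Position 7 ('b'): no match needed
  Position 8 ('a'): no match needed
All 2 characters matched => is a subsequence

1


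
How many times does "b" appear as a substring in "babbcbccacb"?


Searching for "b" in "babbcbccacb"
Scanning each position:
  Position 0: "b" => MATCH
  Position 1: "a" => no
  Position 2: "b" => MATCH
  Position 3: "b" => MATCH
  Position 4: "c" => no
  Position 5: "b" => MATCH
  Position 6: "c" => no
  Position 7: "c" => no
  Position 8: "a" => no
  Position 9: "c" => no
  Position 10: "b" => MATCH
Total occurrences: 5

5


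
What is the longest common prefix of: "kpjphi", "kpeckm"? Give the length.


Words: kpjphi, kpeckm
  Position 0: all 'k' => match
  Position 1: all 'p' => match
  Position 2: ('j', 'e') => mismatch, stop
LCP = "kp" (length 2)

2


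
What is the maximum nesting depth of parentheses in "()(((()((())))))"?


Input: "()(((()((())))))"
Tracking depth:
  Position 0 '(': depth becomes 1
  Position 1 ')': depth becomes 0
  Position 2 '(': depth becomes 1
  Position 3 '(': depth becomes 2
  Position 4 '(': depth becomes 3
  Position 5 '(': depth becomes 4
  Position 6 ')': depth becomes 3
  Position 7 '(': depth becomes 4
  Position 8 '(': depth becomes 5
  Position 9 '(': depth becomes 6
  Position 10 ')': depth becomes 5
  Position 11 ')': depth becomes 4
  Position 12 ')': depth becomes 3
  Position 13 ')': depth becomes 2
  Position 14 ')': depth becomes 1
  Position 15 ')': depth becomes 0
Maximum depth reached: 6

6


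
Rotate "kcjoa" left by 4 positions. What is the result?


Input: "kcjoa", rotate left by 4
First 4 characters: "kcjo"
Remaining characters: "a"
Concatenate remaining + first: "a" + "kcjo" = "akcjo"

akcjo


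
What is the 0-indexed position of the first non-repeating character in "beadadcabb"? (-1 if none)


Input: beadadcabb
Character frequencies:
  'a': 3
  'b': 3
  'c': 1
  'd': 2
  'e': 1
Scanning left to right for freq == 1:
  Position 0 ('b'): freq=3, skip
  Position 1 ('e'): unique! => answer = 1

1


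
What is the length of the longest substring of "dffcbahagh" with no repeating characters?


Input: "dffcbahagh"
Sliding window (track last position of each char):
  Position 0 ('d'): window [0,0] length 1 -- new best
  Position 1 ('f'): window [0,1] length 2 -- new best
  Position 2 ('f'): repeat (last at 1), move window start to 2
  Position 2 ('f'): window [2,2] length 1
  Position 3 ('c'): window [2,3] length 2
  Position 4 ('b'): window [2,4] length 3 -- new best
  Position 5 ('a'): window [2,5] length 4 -- new best
  Position 6 ('h'): window [2,6] length 5 -- new best
  Position 7 ('a'): repeat (last at 5), move window start to 6
  Position 7 ('a'): window [6,7] length 2
  Position 8 ('g'): window [6,8] length 3
  Position 9 ('h'): repeat (last at 6), move window start to 7
  Position 9 ('h'): window [7,9] length 3
Longest substring with no repeats: "fcbah" with length 5

5


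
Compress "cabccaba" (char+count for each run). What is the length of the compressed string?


Input: cabccaba
Runs:
  'c' x 1 => "c1"
  'a' x 1 => "a1"
  'b' x 1 => "b1"
  'c' x 2 => "c2"
  'a' x 1 => "a1"
  'b' x 1 => "b1"
  'a' x 1 => "a1"
Compressed: "c1a1b1c2a1b1a1"
Compressed length: 14

14


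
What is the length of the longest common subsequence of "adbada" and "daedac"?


LCS of "adbada" and "daedac"
DP table:
           d    a    e    d    a    c
      0    0    0    0    0    0    0
  a   0    0    1    1    1    1    1
  d   0    1    1    1    2    2    2
  b   0    1    1    1    2    2    2
  a   0    1    2    2    2    3    3
  d   0    1    2    2    3    3    3
  a   0    1    2    2    3    4    4
LCS length = dp[6][6] = 4

4


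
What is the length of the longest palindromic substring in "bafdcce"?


Input: "bafdcce"
Checking substrings for palindromes:
  [4:6] "cc" (len 2) => palindrome
Longest palindromic substring: "cc" with length 2

2


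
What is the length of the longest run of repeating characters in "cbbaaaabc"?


Input: "cbbaaaabc"
Scanning for longest run:
  Position 1 ('b'): new char, reset run to 1
  Position 2 ('b'): continues run of 'b', length=2
  Position 3 ('a'): new char, reset run to 1
  Position 4 ('a'): continues run of 'a', length=2
  Position 5 ('a'): continues run of 'a', length=3
  Position 6 ('a'): continues run of 'a', length=4
  Position 7 ('b'): new char, reset run to 1
  Position 8 ('c'): new char, reset run to 1
Longest run: 'a' with length 4

4


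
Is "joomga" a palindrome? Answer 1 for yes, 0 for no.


Input: joomga
Reversed: agmooj
  Compare pos 0 ('j') with pos 5 ('a'): MISMATCH
  Compare pos 1 ('o') with pos 4 ('g'): MISMATCH
  Compare pos 2 ('o') with pos 3 ('m'): MISMATCH
Result: not a palindrome

0


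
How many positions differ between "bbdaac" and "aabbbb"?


Comparing "bbdaac" and "aabbbb" position by position:
  Position 0: 'b' vs 'a' => DIFFER
  Position 1: 'b' vs 'a' => DIFFER
  Position 2: 'd' vs 'b' => DIFFER
  Position 3: 'a' vs 'b' => DIFFER
  Position 4: 'a' vs 'b' => DIFFER
  Position 5: 'c' vs 'b' => DIFFER
Positions that differ: 6

6


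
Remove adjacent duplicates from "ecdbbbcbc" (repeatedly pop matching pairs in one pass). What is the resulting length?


Input: ecdbbbcbc
Stack-based adjacent duplicate removal:
  Read 'e': push. Stack: e
  Read 'c': push. Stack: ec
  Read 'd': push. Stack: ecd
  Read 'b': push. Stack: ecdb
  Read 'b': matches stack top 'b' => pop. Stack: ecd
  Read 'b': push. Stack: ecdb
  Read 'c': push. Stack: ecdbc
  Read 'b': push. Stack: ecdbcb
  Read 'c': push. Stack: ecdbcbc
Final stack: "ecdbcbc" (length 7)

7


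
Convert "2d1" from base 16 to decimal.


Input: "2d1" in base 16
Positional expansion:
  Digit '2' (value 2) x 16^2 = 512
  Digit 'd' (value 13) x 16^1 = 208
  Digit '1' (value 1) x 16^0 = 1
Sum = 721

721


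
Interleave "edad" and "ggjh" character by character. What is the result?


Interleaving "edad" and "ggjh":
  Position 0: 'e' from first, 'g' from second => "eg"
  Position 1: 'd' from first, 'g' from second => "dg"
  Position 2: 'a' from first, 'j' from second => "aj"
  Position 3: 'd' from first, 'h' from second => "dh"
Result: egdgajdh

egdgajdh


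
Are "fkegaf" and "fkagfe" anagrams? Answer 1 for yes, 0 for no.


Strings: "fkegaf", "fkagfe"
Sorted first:  aeffgk
Sorted second: aeffgk
Sorted forms match => anagrams

1


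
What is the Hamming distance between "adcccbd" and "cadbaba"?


Comparing "adcccbd" and "cadbaba" position by position:
  Position 0: 'a' vs 'c' => differ
  Position 1: 'd' vs 'a' => differ
  Position 2: 'c' vs 'd' => differ
  Position 3: 'c' vs 'b' => differ
  Position 4: 'c' vs 'a' => differ
  Position 5: 'b' vs 'b' => same
  Position 6: 'd' vs 'a' => differ
Total differences (Hamming distance): 6

6


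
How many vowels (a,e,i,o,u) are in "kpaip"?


Input: kpaip
Checking each character:
  'k' at position 0: consonant
  'p' at position 1: consonant
  'a' at position 2: vowel (running total: 1)
  'i' at position 3: vowel (running total: 2)
  'p' at position 4: consonant
Total vowels: 2

2


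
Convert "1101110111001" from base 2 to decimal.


Input: "1101110111001" in base 2
Positional expansion:
  Digit '1' (value 1) x 2^12 = 4096
  Digit '1' (value 1) x 2^11 = 2048
  Digit '0' (value 0) x 2^10 = 0
  Digit '1' (value 1) x 2^9 = 512
  Digit '1' (value 1) x 2^8 = 256
  Digit '1' (value 1) x 2^7 = 128
  Digit '0' (value 0) x 2^6 = 0
  Digit '1' (value 1) x 2^5 = 32
  Digit '1' (value 1) x 2^4 = 16
  Digit '1' (value 1) x 2^3 = 8
  Digit '0' (value 0) x 2^2 = 0
  Digit '0' (value 0) x 2^1 = 0
  Digit '1' (value 1) x 2^0 = 1
Sum = 7097

7097


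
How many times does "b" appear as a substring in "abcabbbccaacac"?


Searching for "b" in "abcabbbccaacac"
Scanning each position:
  Position 0: "a" => no
  Position 1: "b" => MATCH
  Position 2: "c" => no
  Position 3: "a" => no
  Position 4: "b" => MATCH
  Position 5: "b" => MATCH
  Position 6: "b" => MATCH
  Position 7: "c" => no
  Position 8: "c" => no
  Position 9: "a" => no
  Position 10: "a" => no
  Position 11: "c" => no
  Position 12: "a" => no
  Position 13: "c" => no
Total occurrences: 4

4


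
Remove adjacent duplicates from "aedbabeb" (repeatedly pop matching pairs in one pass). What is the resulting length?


Input: aedbabeb
Stack-based adjacent duplicate removal:
  Read 'a': push. Stack: a
  Read 'e': push. Stack: ae
  Read 'd': push. Stack: aed
  Read 'b': push. Stack: aedb
  Read 'a': push. Stack: aedba
  Read 'b': push. Stack: aedbab
  Read 'e': push. Stack: aedbabe
  Read 'b': push. Stack: aedbabeb
Final stack: "aedbabeb" (length 8)

8


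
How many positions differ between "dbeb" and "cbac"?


Comparing "dbeb" and "cbac" position by position:
  Position 0: 'd' vs 'c' => DIFFER
  Position 1: 'b' vs 'b' => same
  Position 2: 'e' vs 'a' => DIFFER
  Position 3: 'b' vs 'c' => DIFFER
Positions that differ: 3

3


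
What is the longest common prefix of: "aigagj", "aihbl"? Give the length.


Words: aigagj, aihbl
  Position 0: all 'a' => match
  Position 1: all 'i' => match
  Position 2: ('g', 'h') => mismatch, stop
LCP = "ai" (length 2)

2


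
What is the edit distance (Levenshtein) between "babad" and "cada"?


Computing edit distance: "babad" -> "cada"
DP table:
           c    a    d    a
      0    1    2    3    4
  b   1    1    2    3    4
  a   2    2    1    2    3
  b   3    3    2    2    3
  a   4    4    3    3    2
  d   5    5    4    3    3
Edit distance = dp[5][4] = 3

3


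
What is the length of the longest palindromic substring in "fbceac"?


Input: "fbceac"
Checking substrings for palindromes:
  No multi-char palindromic substrings found
Longest palindromic substring: "f" with length 1

1


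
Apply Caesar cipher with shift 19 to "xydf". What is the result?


Caesar cipher: shift "xydf" by 19
  'x' (pos 23) + 19 = pos 16 = 'q'
  'y' (pos 24) + 19 = pos 17 = 'r'
  'd' (pos 3) + 19 = pos 22 = 'w'
  'f' (pos 5) + 19 = pos 24 = 'y'
Result: qrwy

qrwy


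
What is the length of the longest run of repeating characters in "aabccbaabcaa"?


Input: "aabccbaabcaa"
Scanning for longest run:
  Position 1 ('a'): continues run of 'a', length=2
  Position 2 ('b'): new char, reset run to 1
  Position 3 ('c'): new char, reset run to 1
  Position 4 ('c'): continues run of 'c', length=2
  Position 5 ('b'): new char, reset run to 1
  Position 6 ('a'): new char, reset run to 1
  Position 7 ('a'): continues run of 'a', length=2
  Position 8 ('b'): new char, reset run to 1
  Position 9 ('c'): new char, reset run to 1
  Position 10 ('a'): new char, reset run to 1
  Position 11 ('a'): continues run of 'a', length=2
Longest run: 'a' with length 2

2


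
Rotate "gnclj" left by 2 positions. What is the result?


Input: "gnclj", rotate left by 2
First 2 characters: "gn"
Remaining characters: "clj"
Concatenate remaining + first: "clj" + "gn" = "cljgn"

cljgn


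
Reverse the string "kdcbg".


Input: kdcbg
Reading characters right to left:
  Position 4: 'g'
  Position 3: 'b'
  Position 2: 'c'
  Position 1: 'd'
  Position 0: 'k'
Reversed: gbcdk

gbcdk


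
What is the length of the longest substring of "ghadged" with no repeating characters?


Input: "ghadged"
Sliding window (track last position of each char):
  Position 0 ('g'): window [0,0] length 1 -- new best
  Position 1 ('h'): window [0,1] length 2 -- new best
  Position 2 ('a'): window [0,2] length 3 -- new best
  Position 3 ('d'): window [0,3] length 4 -- new best
  Position 4 ('g'): repeat (last at 0), move window start to 1
  Position 4 ('g'): window [1,4] length 4
  Position 5 ('e'): window [1,5] length 5 -- new best
  Position 6 ('d'): repeat (last at 3), move window start to 4
  Position 6 ('d'): window [4,6] length 3
Longest substring with no repeats: "hadge" with length 5

5


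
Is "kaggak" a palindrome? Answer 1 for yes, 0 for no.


Input: kaggak
Reversed: kaggak
  Compare pos 0 ('k') with pos 5 ('k'): match
  Compare pos 1 ('a') with pos 4 ('a'): match
  Compare pos 2 ('g') with pos 3 ('g'): match
Result: palindrome

1


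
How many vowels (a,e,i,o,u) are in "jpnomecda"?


Input: jpnomecda
Checking each character:
  'j' at position 0: consonant
  'p' at position 1: consonant
  'n' at position 2: consonant
  'o' at position 3: vowel (running total: 1)
  'm' at position 4: consonant
  'e' at position 5: vowel (running total: 2)
  'c' at position 6: consonant
  'd' at position 7: consonant
  'a' at position 8: vowel (running total: 3)
Total vowels: 3

3


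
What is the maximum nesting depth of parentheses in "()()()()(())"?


Input: "()()()()(())"
Tracking depth:
  Position 0 '(': depth becomes 1
  Position 1 ')': depth becomes 0
  Position 2 '(': depth becomes 1
  Position 3 ')': depth becomes 0
  Position 4 '(': depth becomes 1
  Position 5 ')': depth becomes 0
  Position 6 '(': depth becomes 1
  Position 7 ')': depth becomes 0
  Position 8 '(': depth becomes 1
  Position 9 '(': depth becomes 2
  Position 10 ')': depth becomes 1
  Position 11 ')': depth becomes 0
Maximum depth reached: 2

2


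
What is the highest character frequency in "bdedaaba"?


Input: bdedaaba
Character counts:
  'a': 3
  'b': 2
  'd': 2
  'e': 1
Maximum frequency: 3

3


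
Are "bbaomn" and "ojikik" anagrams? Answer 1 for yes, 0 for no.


Strings: "bbaomn", "ojikik"
Sorted first:  abbmno
Sorted second: iijkko
Differ at position 0: 'a' vs 'i' => not anagrams

0


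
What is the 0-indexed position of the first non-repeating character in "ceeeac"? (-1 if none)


Input: ceeeac
Character frequencies:
  'a': 1
  'c': 2
  'e': 3
Scanning left to right for freq == 1:
  Position 0 ('c'): freq=2, skip
  Position 1 ('e'): freq=3, skip
  Position 2 ('e'): freq=3, skip
  Position 3 ('e'): freq=3, skip
  Position 4 ('a'): unique! => answer = 4

4


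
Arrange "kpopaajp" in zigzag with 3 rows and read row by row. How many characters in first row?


Zigzag "kpopaajp" into 3 rows:
Placing characters:
  'k' => row 0
  'p' => row 1
  'o' => row 2
  'p' => row 1
  'a' => row 0
  'a' => row 1
  'j' => row 2
  'p' => row 1
Rows:
  Row 0: "ka"
  Row 1: "ppap"
  Row 2: "oj"
First row length: 2

2


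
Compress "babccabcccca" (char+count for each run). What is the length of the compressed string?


Input: babccabcccca
Runs:
  'b' x 1 => "b1"
  'a' x 1 => "a1"
  'b' x 1 => "b1"
  'c' x 2 => "c2"
  'a' x 1 => "a1"
  'b' x 1 => "b1"
  'c' x 4 => "c4"
  'a' x 1 => "a1"
Compressed: "b1a1b1c2a1b1c4a1"
Compressed length: 16

16


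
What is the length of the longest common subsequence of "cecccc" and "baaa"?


LCS of "cecccc" and "baaa"
DP table:
           b    a    a    a
      0    0    0    0    0
  c   0    0    0    0    0
  e   0    0    0    0    0
  c   0    0    0    0    0
  c   0    0    0    0    0
  c   0    0    0    0    0
  c   0    0    0    0    0
LCS length = dp[6][4] = 0

0


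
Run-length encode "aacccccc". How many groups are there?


Input: aacccccc
Scanning for consecutive runs:
  Group 1: 'a' x 2 (positions 0-1)
  Group 2: 'c' x 6 (positions 2-7)
Total groups: 2

2


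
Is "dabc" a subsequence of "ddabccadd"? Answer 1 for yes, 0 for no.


Check if "dabc" is a subsequence of "ddabccadd"
Greedy scan:
  Position 0 ('d'): matches sub[0] = 'd'
  Position 1 ('d'): no match needed
  Position 2 ('a'): matches sub[1] = 'a'
  Position 3 ('b'): matches sub[2] = 'b'
  Position 4 ('c'): matches sub[3] = 'c'
  Position 5 ('c'): no match needed
  Position 6 ('a'): no match needed
  Position 7 ('d'): no match needed
  Position 8 ('d'): no match needed
All 4 characters matched => is a subsequence

1


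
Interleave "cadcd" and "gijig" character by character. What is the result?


Interleaving "cadcd" and "gijig":
  Position 0: 'c' from first, 'g' from second => "cg"
  Position 1: 'a' from first, 'i' from second => "ai"
  Position 2: 'd' from first, 'j' from second => "dj"
  Position 3: 'c' from first, 'i' from second => "ci"
  Position 4: 'd' from first, 'g' from second => "dg"
Result: cgaidjcidg

cgaidjcidg


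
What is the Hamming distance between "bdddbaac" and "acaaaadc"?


Comparing "bdddbaac" and "acaaaadc" position by position:
  Position 0: 'b' vs 'a' => differ
  Position 1: 'd' vs 'c' => differ
  Position 2: 'd' vs 'a' => differ
  Position 3: 'd' vs 'a' => differ
  Position 4: 'b' vs 'a' => differ
  Position 5: 'a' vs 'a' => same
  Position 6: 'a' vs 'd' => differ
  Position 7: 'c' vs 'c' => same
Total differences (Hamming distance): 6

6


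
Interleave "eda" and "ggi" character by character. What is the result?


Interleaving "eda" and "ggi":
  Position 0: 'e' from first, 'g' from second => "eg"
  Position 1: 'd' from first, 'g' from second => "dg"
  Position 2: 'a' from first, 'i' from second => "ai"
Result: egdgai

egdgai


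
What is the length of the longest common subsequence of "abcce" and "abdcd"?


LCS of "abcce" and "abdcd"
DP table:
           a    b    d    c    d
      0    0    0    0    0    0
  a   0    1    1    1    1    1
  b   0    1    2    2    2    2
  c   0    1    2    2    3    3
  c   0    1    2    2    3    3
  e   0    1    2    2    3    3
LCS length = dp[5][5] = 3

3


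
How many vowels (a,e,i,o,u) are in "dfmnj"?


Input: dfmnj
Checking each character:
  'd' at position 0: consonant
  'f' at position 1: consonant
  'm' at position 2: consonant
  'n' at position 3: consonant
  'j' at position 4: consonant
Total vowels: 0

0


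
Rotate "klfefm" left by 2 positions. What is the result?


Input: "klfefm", rotate left by 2
First 2 characters: "kl"
Remaining characters: "fefm"
Concatenate remaining + first: "fefm" + "kl" = "fefmkl"

fefmkl


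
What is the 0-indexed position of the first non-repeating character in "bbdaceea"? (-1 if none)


Input: bbdaceea
Character frequencies:
  'a': 2
  'b': 2
  'c': 1
  'd': 1
  'e': 2
Scanning left to right for freq == 1:
  Position 0 ('b'): freq=2, skip
  Position 1 ('b'): freq=2, skip
  Position 2 ('d'): unique! => answer = 2

2


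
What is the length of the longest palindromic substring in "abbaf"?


Input: "abbaf"
Checking substrings for palindromes:
  [0:4] "abba" (len 4) => palindrome
  [1:3] "bb" (len 2) => palindrome
Longest palindromic substring: "abba" with length 4

4


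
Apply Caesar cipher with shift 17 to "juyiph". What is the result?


Caesar cipher: shift "juyiph" by 17
  'j' (pos 9) + 17 = pos 0 = 'a'
  'u' (pos 20) + 17 = pos 11 = 'l'
  'y' (pos 24) + 17 = pos 15 = 'p'
  'i' (pos 8) + 17 = pos 25 = 'z'
  'p' (pos 15) + 17 = pos 6 = 'g'
  'h' (pos 7) + 17 = pos 24 = 'y'
Result: alpzgy

alpzgy


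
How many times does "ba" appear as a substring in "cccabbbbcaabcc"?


Searching for "ba" in "cccabbbbcaabcc"
Scanning each position:
  Position 0: "cc" => no
  Position 1: "cc" => no
  Position 2: "ca" => no
  Position 3: "ab" => no
  Position 4: "bb" => no
  Position 5: "bb" => no
  Position 6: "bb" => no
  Position 7: "bc" => no
  Position 8: "ca" => no
  Position 9: "aa" => no
  Position 10: "ab" => no
  Position 11: "bc" => no
  Position 12: "cc" => no
Total occurrences: 0

0


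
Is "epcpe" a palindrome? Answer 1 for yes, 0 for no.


Input: epcpe
Reversed: epcpe
  Compare pos 0 ('e') with pos 4 ('e'): match
  Compare pos 1 ('p') with pos 3 ('p'): match
Result: palindrome

1


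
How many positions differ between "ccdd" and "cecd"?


Comparing "ccdd" and "cecd" position by position:
  Position 0: 'c' vs 'c' => same
  Position 1: 'c' vs 'e' => DIFFER
  Position 2: 'd' vs 'c' => DIFFER
  Position 3: 'd' vs 'd' => same
Positions that differ: 2

2


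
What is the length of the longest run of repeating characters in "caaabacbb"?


Input: "caaabacbb"
Scanning for longest run:
  Position 1 ('a'): new char, reset run to 1
  Position 2 ('a'): continues run of 'a', length=2
  Position 3 ('a'): continues run of 'a', length=3
  Position 4 ('b'): new char, reset run to 1
  Position 5 ('a'): new char, reset run to 1
  Position 6 ('c'): new char, reset run to 1
  Position 7 ('b'): new char, reset run to 1
  Position 8 ('b'): continues run of 'b', length=2
Longest run: 'a' with length 3

3


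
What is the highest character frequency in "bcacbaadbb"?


Input: bcacbaadbb
Character counts:
  'a': 3
  'b': 4
  'c': 2
  'd': 1
Maximum frequency: 4

4


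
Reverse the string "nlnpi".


Input: nlnpi
Reading characters right to left:
  Position 4: 'i'
  Position 3: 'p'
  Position 2: 'n'
  Position 1: 'l'
  Position 0: 'n'
Reversed: ipnln

ipnln


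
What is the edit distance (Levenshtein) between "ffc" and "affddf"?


Computing edit distance: "ffc" -> "affddf"
DP table:
           a    f    f    d    d    f
      0    1    2    3    4    5    6
  f   1    1    1    2    3    4    5
  f   2    2    1    1    2    3    4
  c   3    3    2    2    2    3    4
Edit distance = dp[3][6] = 4

4


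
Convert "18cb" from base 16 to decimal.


Input: "18cb" in base 16
Positional expansion:
  Digit '1' (value 1) x 16^3 = 4096
  Digit '8' (value 8) x 16^2 = 2048
  Digit 'c' (value 12) x 16^1 = 192
  Digit 'b' (value 11) x 16^0 = 11
Sum = 6347

6347


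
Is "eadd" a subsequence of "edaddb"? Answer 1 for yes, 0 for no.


Check if "eadd" is a subsequence of "edaddb"
Greedy scan:
  Position 0 ('e'): matches sub[0] = 'e'
  Position 1 ('d'): no match needed
  Position 2 ('a'): matches sub[1] = 'a'
  Position 3 ('d'): matches sub[2] = 'd'
  Position 4 ('d'): matches sub[3] = 'd'
  Position 5 ('b'): no match needed
All 4 characters matched => is a subsequence

1


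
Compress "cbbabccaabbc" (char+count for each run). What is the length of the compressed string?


Input: cbbabccaabbc
Runs:
  'c' x 1 => "c1"
  'b' x 2 => "b2"
  'a' x 1 => "a1"
  'b' x 1 => "b1"
  'c' x 2 => "c2"
  'a' x 2 => "a2"
  'b' x 2 => "b2"
  'c' x 1 => "c1"
Compressed: "c1b2a1b1c2a2b2c1"
Compressed length: 16

16


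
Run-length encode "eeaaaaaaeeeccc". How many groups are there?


Input: eeaaaaaaeeeccc
Scanning for consecutive runs:
  Group 1: 'e' x 2 (positions 0-1)
  Group 2: 'a' x 6 (positions 2-7)
  Group 3: 'e' x 3 (positions 8-10)
  Group 4: 'c' x 3 (positions 11-13)
Total groups: 4

4


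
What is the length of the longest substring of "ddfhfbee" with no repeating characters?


Input: "ddfhfbee"
Sliding window (track last position of each char):
  Position 0 ('d'): window [0,0] length 1 -- new best
  Position 1 ('d'): repeat (last at 0), move window start to 1
  Position 1 ('d'): window [1,1] length 1
  Position 2 ('f'): window [1,2] length 2 -- new best
  Position 3 ('h'): window [1,3] length 3 -- new best
  Position 4 ('f'): repeat (last at 2), move window start to 3
  Position 4 ('f'): window [3,4] length 2
  Position 5 ('b'): window [3,5] length 3
  Position 6 ('e'): window [3,6] length 4 -- new best
  Position 7 ('e'): repeat (last at 6), move window start to 7
  Position 7 ('e'): window [7,7] length 1
Longest substring with no repeats: "hfbe" with length 4

4


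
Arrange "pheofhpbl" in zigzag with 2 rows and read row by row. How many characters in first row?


Zigzag "pheofhpbl" into 2 rows:
Placing characters:
  'p' => row 0
  'h' => row 1
  'e' => row 0
  'o' => row 1
  'f' => row 0
  'h' => row 1
  'p' => row 0
  'b' => row 1
  'l' => row 0
Rows:
  Row 0: "pefpl"
  Row 1: "hohb"
First row length: 5

5
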